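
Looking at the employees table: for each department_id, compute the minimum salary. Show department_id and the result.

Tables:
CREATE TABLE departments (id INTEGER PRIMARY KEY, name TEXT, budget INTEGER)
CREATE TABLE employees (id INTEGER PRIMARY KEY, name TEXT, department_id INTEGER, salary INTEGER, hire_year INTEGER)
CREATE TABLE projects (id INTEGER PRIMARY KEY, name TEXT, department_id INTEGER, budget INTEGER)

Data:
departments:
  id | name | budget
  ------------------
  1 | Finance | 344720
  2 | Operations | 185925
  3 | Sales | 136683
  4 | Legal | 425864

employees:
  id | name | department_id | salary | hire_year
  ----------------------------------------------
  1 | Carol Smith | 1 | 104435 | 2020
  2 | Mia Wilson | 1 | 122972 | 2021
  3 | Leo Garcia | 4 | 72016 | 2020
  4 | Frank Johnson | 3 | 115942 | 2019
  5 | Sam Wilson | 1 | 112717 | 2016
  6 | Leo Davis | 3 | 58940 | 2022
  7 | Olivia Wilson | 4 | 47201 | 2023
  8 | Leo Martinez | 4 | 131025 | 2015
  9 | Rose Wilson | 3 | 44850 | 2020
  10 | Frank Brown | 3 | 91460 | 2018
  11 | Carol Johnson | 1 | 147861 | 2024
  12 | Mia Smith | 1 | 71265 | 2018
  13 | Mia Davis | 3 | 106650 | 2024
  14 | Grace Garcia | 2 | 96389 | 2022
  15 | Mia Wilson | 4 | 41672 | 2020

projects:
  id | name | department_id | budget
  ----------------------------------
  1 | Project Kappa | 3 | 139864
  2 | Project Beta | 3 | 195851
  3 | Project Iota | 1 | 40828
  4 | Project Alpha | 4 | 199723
SELECT department_id, MIN(salary) AS min_salary FROM employees GROUP BY department_id

Execution result:
department_id | min_salary
1 | 71265
2 | 96389
3 | 44850
4 | 41672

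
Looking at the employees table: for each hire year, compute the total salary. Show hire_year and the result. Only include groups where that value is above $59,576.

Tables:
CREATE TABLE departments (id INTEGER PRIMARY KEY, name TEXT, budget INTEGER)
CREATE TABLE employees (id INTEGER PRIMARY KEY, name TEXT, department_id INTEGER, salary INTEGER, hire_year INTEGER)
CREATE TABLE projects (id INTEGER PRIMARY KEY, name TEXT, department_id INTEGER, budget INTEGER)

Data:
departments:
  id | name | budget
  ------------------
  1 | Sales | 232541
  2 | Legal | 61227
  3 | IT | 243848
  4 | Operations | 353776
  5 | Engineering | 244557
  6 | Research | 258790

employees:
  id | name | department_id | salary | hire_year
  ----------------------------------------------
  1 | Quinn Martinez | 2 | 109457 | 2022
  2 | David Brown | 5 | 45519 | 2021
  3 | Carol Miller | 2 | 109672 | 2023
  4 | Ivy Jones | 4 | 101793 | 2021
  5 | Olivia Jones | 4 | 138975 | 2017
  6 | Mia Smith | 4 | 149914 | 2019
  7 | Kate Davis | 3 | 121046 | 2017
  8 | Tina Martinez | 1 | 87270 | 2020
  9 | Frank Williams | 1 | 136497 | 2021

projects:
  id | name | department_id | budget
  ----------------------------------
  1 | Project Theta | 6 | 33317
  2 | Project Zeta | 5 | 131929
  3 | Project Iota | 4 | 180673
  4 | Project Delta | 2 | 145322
SELECT hire_year, SUM(salary) AS sum_salary FROM employees GROUP BY hire_year HAVING SUM(salary) > 59576

Execution result:
hire_year | sum_salary
2017 | 260021
2019 | 149914
2020 | 87270
2021 | 283809
2022 | 109457
2023 | 109672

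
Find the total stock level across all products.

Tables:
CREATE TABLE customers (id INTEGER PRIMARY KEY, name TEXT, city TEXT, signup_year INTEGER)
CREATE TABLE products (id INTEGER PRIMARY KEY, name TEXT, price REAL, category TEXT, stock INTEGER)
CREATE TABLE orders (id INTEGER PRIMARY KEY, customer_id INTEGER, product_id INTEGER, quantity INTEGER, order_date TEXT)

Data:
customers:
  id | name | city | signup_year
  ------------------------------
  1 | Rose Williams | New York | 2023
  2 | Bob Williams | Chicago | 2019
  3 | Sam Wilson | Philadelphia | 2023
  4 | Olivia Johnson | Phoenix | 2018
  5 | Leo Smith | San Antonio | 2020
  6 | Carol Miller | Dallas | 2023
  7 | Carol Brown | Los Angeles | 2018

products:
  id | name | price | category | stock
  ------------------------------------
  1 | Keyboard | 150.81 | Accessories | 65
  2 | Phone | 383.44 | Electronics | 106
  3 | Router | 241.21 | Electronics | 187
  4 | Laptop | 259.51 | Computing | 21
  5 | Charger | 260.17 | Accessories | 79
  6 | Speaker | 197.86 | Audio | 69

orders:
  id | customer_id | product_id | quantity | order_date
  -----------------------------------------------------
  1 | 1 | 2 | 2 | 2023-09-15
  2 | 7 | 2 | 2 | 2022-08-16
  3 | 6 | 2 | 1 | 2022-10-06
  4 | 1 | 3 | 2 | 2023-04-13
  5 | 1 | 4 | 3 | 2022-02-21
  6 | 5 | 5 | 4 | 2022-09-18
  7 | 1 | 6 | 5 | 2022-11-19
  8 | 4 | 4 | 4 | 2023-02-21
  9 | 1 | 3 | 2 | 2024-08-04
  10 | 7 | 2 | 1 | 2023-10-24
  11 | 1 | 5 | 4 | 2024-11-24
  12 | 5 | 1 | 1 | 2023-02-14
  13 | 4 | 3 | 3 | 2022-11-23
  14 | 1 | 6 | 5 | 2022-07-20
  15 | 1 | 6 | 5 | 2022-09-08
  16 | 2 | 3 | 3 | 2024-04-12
SELECT SUM(stock) FROM products

Execution result:
527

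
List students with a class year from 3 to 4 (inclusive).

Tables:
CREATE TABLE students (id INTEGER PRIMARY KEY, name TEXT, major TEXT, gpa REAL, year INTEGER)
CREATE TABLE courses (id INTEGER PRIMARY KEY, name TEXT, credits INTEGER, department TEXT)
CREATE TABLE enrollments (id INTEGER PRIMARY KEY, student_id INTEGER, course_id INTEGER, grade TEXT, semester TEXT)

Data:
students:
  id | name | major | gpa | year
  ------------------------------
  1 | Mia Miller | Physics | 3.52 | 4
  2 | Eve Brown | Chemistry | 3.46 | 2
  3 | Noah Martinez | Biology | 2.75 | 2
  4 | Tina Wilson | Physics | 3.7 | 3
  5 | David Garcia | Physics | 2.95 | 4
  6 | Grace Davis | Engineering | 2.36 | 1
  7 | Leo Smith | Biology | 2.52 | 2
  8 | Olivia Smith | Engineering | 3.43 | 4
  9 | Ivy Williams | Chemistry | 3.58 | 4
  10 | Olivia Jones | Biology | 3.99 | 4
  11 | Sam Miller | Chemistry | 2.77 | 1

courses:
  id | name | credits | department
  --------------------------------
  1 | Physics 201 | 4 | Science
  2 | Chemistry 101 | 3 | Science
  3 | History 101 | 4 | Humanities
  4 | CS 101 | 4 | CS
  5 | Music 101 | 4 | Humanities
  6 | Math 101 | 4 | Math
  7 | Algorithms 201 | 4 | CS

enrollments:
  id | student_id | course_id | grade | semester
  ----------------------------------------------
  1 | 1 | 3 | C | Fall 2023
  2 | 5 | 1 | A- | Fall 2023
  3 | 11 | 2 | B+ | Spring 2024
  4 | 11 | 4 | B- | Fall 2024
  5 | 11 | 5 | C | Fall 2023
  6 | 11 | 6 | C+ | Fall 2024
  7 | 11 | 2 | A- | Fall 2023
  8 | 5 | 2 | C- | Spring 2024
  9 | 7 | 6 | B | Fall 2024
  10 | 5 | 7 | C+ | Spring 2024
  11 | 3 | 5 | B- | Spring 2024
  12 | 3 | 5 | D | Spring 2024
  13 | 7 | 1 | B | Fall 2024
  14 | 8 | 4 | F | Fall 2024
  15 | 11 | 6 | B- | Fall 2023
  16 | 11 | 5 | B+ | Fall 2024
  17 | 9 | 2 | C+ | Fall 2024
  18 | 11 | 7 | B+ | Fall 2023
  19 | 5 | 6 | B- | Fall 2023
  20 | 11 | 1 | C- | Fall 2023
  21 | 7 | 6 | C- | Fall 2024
SELECT name, year FROM students WHERE year BETWEEN 3 AND 4

Execution result:
name | year
Mia Miller | 4
Tina Wilson | 3
David Garcia | 4
Olivia Smith | 4
Ivy Williams | 4
Olivia Jones | 4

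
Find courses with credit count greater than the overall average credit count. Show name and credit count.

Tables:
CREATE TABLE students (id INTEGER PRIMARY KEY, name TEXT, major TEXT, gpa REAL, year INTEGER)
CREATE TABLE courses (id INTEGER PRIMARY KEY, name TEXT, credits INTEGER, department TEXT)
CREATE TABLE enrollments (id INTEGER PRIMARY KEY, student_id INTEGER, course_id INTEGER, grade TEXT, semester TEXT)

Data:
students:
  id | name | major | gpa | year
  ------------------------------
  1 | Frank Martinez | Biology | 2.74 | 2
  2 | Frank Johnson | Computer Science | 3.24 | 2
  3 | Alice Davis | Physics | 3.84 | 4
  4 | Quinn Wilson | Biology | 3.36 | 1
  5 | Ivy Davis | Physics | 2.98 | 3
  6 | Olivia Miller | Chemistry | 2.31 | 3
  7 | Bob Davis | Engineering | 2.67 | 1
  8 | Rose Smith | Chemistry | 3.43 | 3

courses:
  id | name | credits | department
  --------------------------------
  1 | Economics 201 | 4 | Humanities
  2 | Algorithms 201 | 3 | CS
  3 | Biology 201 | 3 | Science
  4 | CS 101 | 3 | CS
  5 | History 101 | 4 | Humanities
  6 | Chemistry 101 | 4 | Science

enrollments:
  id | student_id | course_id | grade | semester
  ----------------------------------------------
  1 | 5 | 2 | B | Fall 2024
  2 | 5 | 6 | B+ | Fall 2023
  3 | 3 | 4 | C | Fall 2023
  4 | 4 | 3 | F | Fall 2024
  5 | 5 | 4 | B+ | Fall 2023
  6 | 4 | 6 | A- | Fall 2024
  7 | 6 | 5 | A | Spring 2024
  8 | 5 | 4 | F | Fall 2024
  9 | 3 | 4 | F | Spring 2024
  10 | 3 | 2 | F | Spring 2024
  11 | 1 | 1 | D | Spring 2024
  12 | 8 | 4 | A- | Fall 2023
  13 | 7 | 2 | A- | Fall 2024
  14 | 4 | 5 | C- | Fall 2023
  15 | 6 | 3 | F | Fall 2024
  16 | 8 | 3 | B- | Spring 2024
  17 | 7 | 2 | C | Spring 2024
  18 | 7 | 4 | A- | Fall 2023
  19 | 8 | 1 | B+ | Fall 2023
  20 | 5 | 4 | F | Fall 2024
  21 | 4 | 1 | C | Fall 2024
SELECT name, credits FROM courses WHERE credits > (SELECT AVG(credits) FROM courses)

Execution result:
name | credits
Economics 201 | 4
History 101 | 4
Chemistry 101 | 4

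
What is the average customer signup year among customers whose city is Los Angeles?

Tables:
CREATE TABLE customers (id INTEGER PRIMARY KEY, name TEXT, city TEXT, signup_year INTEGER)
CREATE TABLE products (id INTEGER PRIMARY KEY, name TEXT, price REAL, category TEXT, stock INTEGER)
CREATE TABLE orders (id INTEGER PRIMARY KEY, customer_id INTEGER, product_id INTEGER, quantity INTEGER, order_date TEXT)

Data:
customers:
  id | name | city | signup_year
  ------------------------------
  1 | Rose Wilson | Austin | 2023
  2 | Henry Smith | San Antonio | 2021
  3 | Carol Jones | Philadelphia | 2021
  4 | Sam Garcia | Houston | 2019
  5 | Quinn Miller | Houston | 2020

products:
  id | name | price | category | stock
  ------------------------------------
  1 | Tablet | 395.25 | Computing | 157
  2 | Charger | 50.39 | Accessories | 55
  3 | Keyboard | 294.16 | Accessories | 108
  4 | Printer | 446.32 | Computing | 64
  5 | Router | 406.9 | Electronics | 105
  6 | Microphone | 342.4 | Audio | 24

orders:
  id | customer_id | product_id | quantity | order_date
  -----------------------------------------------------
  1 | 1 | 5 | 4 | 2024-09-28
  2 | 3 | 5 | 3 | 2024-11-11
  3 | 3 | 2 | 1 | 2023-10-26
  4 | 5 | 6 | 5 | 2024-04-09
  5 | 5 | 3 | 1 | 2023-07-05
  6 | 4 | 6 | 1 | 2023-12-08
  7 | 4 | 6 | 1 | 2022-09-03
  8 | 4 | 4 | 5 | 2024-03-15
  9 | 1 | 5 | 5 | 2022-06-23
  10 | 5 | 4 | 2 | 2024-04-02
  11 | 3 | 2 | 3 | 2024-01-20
SELECT AVG(signup_year) FROM customers WHERE city = 'Los Angeles'

Execution result:
NULL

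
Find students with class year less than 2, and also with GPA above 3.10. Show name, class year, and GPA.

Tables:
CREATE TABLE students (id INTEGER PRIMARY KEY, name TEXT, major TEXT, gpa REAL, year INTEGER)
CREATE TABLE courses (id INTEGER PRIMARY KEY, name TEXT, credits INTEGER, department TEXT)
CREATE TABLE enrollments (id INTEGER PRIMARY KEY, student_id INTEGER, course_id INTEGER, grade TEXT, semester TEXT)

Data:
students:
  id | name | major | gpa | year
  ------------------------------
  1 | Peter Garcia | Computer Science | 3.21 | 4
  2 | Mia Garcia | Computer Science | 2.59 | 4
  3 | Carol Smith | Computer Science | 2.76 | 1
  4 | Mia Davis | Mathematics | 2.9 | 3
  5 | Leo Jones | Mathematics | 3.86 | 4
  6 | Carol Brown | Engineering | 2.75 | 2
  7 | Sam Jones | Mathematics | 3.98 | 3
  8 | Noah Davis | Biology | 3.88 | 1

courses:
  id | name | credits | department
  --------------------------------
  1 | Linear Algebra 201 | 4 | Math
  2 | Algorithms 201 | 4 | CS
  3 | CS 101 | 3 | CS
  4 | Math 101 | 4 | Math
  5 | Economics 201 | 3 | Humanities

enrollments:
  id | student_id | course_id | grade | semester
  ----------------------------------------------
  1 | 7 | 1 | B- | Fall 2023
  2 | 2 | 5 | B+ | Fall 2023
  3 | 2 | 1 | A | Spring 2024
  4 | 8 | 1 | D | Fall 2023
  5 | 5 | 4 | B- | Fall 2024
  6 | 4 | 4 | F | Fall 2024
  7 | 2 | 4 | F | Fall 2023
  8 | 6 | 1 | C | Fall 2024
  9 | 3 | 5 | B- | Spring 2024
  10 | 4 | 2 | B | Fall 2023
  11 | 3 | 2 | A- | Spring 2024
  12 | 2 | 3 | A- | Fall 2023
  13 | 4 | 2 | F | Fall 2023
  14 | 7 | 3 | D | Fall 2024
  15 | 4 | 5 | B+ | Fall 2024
SELECT name, year, gpa FROM students WHERE year < 2 AND gpa > 3.1

Execution result:
name | year | gpa
Noah Davis | 1 | 3.88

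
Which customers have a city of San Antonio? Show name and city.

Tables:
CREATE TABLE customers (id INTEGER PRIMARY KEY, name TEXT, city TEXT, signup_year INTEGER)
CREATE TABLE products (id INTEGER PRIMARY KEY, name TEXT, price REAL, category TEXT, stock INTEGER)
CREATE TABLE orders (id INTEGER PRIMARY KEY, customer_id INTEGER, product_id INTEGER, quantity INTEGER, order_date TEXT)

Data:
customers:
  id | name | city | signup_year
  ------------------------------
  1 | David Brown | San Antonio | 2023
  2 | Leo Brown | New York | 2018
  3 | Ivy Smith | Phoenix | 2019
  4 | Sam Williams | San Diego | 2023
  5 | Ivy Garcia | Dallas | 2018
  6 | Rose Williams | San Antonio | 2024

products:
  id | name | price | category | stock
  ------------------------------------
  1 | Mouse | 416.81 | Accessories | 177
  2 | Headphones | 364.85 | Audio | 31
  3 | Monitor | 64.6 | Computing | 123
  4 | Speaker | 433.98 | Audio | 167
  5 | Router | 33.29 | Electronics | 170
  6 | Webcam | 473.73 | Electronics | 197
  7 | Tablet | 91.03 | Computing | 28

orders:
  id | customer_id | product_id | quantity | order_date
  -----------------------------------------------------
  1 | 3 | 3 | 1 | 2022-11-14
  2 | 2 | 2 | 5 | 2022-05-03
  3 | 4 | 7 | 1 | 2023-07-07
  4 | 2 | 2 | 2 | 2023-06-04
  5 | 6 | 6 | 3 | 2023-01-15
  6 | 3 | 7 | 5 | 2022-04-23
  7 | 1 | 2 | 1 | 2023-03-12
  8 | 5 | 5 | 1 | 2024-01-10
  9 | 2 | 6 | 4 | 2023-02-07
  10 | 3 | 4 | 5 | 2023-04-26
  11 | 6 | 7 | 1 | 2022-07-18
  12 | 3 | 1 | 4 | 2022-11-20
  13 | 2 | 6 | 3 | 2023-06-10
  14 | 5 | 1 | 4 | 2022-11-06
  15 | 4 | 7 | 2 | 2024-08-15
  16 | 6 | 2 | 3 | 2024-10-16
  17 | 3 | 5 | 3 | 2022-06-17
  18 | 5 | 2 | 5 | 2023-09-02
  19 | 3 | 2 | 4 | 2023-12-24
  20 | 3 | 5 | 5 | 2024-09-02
SELECT name, city FROM customers WHERE city = 'San Antonio'

Execution result:
name | city
David Brown | San Antonio
Rose Williams | San Antonio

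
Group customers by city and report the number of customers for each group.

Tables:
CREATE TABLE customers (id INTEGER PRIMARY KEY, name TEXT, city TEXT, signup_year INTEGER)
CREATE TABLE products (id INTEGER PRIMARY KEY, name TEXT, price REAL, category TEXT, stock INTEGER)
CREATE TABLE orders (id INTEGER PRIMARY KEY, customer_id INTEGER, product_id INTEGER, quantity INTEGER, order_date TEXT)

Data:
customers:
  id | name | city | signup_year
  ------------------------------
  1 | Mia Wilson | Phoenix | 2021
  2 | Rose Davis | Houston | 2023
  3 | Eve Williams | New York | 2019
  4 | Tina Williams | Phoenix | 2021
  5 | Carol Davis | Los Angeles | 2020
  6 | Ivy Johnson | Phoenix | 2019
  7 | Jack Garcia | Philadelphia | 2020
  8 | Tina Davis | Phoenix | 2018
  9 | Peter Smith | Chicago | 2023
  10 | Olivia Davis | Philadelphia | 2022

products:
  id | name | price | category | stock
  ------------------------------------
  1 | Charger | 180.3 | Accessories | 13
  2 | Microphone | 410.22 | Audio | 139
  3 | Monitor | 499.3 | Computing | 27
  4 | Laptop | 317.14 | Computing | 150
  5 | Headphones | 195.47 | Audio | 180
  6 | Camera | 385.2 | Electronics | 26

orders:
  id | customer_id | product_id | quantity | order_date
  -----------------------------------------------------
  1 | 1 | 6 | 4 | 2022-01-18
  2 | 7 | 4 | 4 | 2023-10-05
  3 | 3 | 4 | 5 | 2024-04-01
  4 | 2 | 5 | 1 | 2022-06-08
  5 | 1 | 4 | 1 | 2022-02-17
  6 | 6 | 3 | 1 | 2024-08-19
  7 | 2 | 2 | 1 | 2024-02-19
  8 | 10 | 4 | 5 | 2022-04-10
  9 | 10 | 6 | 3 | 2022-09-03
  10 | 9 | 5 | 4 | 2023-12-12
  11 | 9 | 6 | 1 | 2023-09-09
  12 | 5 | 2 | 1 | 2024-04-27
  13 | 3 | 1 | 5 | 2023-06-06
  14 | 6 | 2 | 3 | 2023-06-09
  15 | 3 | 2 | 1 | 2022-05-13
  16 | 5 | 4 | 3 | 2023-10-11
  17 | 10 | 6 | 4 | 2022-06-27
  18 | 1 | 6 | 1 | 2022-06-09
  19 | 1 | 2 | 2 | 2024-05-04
SELECT city, COUNT(*) AS n FROM customers GROUP BY city

Execution result:
city | n
Chicago | 1
Houston | 1
Los Angeles | 1
New York | 1
Philadelphia | 2
Phoenix | 4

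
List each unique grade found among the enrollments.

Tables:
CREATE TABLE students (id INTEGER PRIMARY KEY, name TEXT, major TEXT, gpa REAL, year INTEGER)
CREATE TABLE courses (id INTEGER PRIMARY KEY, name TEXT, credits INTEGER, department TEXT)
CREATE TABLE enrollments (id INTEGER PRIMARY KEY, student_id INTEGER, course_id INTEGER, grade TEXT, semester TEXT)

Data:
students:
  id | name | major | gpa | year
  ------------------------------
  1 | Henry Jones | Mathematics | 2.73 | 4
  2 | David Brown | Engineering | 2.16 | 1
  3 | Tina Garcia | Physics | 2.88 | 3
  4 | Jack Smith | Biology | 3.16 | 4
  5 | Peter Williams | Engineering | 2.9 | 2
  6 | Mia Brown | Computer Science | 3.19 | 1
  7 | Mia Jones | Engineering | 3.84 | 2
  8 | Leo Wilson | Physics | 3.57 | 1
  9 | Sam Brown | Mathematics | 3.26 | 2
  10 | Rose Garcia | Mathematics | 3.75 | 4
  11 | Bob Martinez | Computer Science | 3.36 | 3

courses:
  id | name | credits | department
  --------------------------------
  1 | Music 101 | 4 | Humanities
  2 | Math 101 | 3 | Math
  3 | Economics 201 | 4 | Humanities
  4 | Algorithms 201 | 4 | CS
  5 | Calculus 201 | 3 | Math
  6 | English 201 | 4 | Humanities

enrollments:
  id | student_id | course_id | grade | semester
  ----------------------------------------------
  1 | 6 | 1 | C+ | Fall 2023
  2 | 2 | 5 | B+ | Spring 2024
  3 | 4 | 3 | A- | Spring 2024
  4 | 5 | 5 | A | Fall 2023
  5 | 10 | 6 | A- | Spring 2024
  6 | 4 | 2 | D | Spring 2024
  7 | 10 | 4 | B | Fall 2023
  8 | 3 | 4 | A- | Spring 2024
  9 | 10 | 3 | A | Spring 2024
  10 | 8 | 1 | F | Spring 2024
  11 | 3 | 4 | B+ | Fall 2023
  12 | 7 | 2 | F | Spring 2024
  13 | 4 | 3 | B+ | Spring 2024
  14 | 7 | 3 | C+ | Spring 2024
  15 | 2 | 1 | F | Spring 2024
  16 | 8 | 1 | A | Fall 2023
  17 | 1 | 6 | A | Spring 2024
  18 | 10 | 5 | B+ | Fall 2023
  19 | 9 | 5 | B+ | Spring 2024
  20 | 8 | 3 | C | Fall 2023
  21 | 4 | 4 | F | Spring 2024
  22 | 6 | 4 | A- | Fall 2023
SELECT DISTINCT grade FROM enrollments

Execution result:
grade
C+
B+
A-
A
D
B
F
C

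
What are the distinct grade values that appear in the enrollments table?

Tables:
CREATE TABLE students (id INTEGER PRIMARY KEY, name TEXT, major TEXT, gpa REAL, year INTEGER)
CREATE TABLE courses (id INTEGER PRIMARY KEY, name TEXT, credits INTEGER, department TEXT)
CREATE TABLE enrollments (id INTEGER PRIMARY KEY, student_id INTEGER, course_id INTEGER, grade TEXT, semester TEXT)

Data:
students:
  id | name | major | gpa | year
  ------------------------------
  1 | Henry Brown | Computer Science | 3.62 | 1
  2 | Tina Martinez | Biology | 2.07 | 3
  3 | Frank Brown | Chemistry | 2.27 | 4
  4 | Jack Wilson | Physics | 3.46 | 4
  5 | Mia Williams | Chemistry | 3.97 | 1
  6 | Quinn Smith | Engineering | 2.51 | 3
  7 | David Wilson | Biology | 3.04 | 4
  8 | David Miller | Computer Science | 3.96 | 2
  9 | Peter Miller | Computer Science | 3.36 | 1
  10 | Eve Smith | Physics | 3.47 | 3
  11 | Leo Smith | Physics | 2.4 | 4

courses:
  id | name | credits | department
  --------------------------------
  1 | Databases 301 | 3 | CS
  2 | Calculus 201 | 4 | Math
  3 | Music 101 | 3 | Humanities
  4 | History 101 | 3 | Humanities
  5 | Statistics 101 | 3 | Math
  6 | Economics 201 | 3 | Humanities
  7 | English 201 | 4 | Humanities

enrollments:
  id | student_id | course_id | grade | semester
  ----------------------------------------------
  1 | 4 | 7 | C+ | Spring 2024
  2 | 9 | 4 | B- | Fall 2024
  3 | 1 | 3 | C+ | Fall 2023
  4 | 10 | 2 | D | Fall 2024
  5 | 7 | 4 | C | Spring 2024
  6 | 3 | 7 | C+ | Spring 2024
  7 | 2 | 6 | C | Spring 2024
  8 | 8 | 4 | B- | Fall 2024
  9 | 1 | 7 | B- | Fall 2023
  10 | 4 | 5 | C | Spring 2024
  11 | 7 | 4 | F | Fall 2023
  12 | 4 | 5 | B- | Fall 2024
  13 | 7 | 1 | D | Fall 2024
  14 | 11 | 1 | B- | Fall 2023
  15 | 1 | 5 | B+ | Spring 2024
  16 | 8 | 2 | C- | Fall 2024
SELECT DISTINCT grade FROM enrollments

Execution result:
grade
C+
B-
D
C
F
B+
C-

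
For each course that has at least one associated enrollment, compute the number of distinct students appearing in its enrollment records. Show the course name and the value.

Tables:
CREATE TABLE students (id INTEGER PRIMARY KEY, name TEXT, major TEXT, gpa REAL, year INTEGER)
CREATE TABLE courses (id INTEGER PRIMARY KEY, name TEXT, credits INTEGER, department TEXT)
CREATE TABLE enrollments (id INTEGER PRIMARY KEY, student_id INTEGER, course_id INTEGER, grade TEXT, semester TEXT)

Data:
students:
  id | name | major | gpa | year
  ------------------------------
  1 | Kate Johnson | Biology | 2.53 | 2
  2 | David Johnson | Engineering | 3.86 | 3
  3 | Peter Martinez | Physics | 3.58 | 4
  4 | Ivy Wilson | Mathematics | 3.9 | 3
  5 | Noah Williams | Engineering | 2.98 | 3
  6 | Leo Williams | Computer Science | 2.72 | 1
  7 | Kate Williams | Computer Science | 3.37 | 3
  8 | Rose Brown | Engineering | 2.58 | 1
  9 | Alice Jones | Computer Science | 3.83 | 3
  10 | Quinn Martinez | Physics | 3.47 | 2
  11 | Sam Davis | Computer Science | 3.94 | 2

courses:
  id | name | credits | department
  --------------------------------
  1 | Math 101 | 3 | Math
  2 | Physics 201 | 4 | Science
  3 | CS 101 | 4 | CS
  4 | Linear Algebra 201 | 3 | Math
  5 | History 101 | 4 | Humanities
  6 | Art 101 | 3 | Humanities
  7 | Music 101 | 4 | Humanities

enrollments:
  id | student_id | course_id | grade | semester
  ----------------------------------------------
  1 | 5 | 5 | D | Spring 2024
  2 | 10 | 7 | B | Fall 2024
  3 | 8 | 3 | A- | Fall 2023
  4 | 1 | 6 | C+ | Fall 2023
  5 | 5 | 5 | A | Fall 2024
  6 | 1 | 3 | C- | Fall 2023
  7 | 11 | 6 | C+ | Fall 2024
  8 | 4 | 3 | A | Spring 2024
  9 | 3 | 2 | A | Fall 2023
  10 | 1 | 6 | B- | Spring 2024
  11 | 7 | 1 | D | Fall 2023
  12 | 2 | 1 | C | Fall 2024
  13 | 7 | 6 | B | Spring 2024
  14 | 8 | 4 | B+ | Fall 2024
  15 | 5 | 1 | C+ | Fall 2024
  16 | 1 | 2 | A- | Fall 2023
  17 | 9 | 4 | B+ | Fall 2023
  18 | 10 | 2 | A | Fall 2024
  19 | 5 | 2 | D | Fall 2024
SELECT p.name, COUNT(DISTINCT c.student_id) AS distinct_student_count FROM enrollments c JOIN courses p ON c.course_id = p.id GROUP BY p.id, p.name

Execution result:
name | distinct_student_count
Math 101 | 3
Physics 201 | 4
CS 101 | 3
Linear Algebra 201 | 2
History 101 | 1
Art 101 | 3
Music 101 | 1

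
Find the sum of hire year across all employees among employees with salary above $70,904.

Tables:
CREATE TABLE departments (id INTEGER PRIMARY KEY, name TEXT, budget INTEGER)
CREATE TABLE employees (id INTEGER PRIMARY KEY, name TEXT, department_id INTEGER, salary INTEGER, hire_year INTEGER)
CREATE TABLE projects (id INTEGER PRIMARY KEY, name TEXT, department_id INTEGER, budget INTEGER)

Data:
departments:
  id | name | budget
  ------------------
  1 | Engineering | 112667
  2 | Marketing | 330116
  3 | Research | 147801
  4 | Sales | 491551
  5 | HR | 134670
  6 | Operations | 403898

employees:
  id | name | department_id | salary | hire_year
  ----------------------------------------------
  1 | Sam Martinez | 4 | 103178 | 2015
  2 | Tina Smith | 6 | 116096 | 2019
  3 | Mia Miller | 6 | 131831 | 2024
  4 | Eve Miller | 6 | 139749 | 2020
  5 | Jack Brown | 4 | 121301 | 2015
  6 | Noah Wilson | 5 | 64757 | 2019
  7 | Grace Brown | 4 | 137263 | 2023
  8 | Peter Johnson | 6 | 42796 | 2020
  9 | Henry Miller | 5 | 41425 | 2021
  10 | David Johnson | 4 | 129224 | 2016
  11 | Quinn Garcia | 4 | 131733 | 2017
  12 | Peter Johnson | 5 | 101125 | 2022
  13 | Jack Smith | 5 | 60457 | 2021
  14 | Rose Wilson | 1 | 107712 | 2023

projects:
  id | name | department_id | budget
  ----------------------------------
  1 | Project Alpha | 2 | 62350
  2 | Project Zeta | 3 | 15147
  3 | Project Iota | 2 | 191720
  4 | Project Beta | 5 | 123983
SELECT SUM(hire_year) FROM employees WHERE salary > 70904

Execution result:
20194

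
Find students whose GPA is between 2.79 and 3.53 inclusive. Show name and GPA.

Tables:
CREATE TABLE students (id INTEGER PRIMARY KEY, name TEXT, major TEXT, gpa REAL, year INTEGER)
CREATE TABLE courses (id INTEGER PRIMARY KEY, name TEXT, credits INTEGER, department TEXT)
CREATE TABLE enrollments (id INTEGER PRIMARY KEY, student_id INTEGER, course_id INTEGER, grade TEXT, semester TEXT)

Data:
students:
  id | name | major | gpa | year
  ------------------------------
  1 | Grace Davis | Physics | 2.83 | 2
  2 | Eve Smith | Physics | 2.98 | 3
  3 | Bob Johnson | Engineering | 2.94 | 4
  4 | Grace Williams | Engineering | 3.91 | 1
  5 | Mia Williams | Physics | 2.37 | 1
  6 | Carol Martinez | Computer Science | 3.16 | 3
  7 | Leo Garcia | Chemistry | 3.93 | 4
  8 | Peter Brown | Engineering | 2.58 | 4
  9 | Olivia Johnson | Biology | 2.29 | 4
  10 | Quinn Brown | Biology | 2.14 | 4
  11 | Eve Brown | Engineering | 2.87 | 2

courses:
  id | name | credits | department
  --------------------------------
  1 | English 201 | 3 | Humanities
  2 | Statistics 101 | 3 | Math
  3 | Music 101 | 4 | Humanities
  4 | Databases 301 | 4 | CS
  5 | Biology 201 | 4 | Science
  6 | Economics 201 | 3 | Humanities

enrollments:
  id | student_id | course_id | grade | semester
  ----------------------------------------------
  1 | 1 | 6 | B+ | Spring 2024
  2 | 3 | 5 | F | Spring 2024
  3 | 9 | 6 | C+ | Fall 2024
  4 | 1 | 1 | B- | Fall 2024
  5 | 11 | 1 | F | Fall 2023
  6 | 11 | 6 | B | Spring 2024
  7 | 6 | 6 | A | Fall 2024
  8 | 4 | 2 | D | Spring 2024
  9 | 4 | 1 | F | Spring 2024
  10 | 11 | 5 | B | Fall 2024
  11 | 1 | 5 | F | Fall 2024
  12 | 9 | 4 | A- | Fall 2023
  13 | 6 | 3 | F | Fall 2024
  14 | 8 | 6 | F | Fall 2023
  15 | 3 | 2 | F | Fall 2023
SELECT name, gpa FROM students WHERE gpa BETWEEN 2.79 AND 3.53

Execution result:
name | gpa
Grace Davis | 2.83
Eve Smith | 2.98
Bob Johnson | 2.94
Carol Martinez | 3.16
Eve Brown | 2.87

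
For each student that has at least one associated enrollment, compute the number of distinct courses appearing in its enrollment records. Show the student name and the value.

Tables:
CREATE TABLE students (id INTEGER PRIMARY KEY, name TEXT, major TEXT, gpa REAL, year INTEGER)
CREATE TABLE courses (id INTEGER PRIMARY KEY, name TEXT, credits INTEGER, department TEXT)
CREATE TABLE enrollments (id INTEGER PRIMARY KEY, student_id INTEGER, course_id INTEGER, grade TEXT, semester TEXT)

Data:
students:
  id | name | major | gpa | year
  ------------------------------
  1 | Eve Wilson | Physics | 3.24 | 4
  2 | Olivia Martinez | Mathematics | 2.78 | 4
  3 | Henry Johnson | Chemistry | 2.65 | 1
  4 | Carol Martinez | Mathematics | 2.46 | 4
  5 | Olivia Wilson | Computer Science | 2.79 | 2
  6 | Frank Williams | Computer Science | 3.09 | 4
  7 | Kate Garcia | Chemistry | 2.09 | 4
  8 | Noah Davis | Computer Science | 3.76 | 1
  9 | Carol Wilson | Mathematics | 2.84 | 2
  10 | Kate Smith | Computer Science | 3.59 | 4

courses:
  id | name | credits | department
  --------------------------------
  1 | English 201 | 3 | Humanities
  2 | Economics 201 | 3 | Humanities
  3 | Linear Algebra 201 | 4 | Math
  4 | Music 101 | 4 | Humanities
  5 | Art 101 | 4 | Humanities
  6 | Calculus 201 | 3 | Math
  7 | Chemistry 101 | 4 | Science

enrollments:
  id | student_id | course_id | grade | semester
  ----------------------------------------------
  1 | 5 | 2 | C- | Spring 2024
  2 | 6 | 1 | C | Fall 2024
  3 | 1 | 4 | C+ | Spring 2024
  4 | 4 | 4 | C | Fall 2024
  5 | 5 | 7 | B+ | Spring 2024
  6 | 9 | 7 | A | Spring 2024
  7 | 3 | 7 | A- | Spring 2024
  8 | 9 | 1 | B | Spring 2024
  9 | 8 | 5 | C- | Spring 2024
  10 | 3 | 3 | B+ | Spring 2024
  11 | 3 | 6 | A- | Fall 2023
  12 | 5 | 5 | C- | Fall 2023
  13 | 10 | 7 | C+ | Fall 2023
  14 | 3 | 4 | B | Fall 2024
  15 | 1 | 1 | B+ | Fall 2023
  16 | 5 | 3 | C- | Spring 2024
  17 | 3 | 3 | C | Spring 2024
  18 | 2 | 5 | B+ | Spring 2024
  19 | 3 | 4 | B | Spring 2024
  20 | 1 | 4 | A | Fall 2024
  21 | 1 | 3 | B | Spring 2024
SELECT p.name, COUNT(DISTINCT c.course_id) AS distinct_course_count FROM enrollments c JOIN students p ON c.student_id = p.id GROUP BY p.id, p.name

Execution result:
name | distinct_course_count
Eve Wilson | 3
Olivia Martinez | 1
Henry Johnson | 4
Carol Martinez | 1
Olivia Wilson | 4
Frank Williams | 1
Noah Davis | 1
Carol Wilson | 2
Kate Smith | 1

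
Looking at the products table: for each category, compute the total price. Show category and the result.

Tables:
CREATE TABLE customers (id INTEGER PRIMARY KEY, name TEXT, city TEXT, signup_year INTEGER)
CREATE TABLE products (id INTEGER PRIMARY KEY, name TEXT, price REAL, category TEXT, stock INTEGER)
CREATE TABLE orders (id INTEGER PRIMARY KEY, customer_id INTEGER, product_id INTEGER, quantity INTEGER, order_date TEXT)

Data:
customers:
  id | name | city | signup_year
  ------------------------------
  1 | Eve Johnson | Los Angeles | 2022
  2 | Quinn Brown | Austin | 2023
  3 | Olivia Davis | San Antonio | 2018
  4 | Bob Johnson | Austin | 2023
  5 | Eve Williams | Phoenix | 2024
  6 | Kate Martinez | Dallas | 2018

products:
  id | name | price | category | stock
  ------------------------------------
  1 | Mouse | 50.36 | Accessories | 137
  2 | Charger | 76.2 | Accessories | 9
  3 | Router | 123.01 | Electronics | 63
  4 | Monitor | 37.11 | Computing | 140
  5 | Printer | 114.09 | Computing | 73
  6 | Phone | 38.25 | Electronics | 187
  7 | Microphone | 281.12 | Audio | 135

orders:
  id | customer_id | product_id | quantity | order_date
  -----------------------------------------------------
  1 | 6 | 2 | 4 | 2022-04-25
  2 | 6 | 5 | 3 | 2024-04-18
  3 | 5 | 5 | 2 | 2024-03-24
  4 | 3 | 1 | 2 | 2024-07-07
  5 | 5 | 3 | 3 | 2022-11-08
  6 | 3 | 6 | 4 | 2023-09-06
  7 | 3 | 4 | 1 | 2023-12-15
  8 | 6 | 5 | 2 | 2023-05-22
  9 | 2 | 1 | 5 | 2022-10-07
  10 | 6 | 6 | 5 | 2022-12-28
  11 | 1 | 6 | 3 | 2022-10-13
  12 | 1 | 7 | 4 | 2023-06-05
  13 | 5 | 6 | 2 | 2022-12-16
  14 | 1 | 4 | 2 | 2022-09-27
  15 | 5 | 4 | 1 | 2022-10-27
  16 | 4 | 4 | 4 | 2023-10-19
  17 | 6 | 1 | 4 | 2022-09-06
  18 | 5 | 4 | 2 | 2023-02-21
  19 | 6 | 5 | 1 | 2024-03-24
SELECT category, SUM(price) AS sum_price FROM products GROUP BY category

Execution result:
category | sum_price
Accessories | 126.56
Audio | 281.12
Computing | 151.20
Electronics | 161.26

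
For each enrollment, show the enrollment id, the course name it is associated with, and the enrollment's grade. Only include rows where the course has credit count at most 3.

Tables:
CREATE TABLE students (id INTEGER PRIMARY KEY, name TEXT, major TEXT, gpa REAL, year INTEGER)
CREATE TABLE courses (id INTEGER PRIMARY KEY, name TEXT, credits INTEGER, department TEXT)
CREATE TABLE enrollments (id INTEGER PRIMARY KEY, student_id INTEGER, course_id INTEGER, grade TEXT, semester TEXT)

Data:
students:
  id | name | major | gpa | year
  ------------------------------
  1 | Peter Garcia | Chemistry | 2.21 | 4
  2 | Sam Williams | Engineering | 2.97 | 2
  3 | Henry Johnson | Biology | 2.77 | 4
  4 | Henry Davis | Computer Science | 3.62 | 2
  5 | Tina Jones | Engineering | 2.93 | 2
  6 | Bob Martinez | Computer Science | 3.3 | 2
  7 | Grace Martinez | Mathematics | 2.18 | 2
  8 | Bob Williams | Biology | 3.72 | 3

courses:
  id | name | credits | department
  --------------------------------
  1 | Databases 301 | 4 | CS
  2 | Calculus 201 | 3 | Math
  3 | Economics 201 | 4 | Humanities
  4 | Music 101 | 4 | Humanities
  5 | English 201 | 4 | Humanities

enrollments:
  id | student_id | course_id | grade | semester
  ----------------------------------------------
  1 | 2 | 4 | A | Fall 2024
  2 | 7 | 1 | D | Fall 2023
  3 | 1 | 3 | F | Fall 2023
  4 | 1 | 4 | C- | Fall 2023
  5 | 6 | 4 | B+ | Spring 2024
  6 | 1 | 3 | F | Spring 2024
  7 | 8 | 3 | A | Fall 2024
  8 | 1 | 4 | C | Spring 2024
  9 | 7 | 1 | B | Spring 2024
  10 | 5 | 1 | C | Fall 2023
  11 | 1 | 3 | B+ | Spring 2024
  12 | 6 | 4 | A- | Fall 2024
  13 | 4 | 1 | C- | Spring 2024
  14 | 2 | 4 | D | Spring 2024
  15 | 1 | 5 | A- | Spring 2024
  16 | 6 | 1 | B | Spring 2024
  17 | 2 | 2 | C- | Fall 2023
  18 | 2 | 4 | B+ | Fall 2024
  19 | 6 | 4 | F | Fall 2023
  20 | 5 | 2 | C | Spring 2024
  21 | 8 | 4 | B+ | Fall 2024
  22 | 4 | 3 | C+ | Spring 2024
SELECT c.id, p.name AS course, c.grade FROM enrollments c JOIN courses p ON c.course_id = p.id WHERE p.credits <= 3

Execution result:
id | course | grade
17 | Calculus 201 | C-
20 | Calculus 201 | C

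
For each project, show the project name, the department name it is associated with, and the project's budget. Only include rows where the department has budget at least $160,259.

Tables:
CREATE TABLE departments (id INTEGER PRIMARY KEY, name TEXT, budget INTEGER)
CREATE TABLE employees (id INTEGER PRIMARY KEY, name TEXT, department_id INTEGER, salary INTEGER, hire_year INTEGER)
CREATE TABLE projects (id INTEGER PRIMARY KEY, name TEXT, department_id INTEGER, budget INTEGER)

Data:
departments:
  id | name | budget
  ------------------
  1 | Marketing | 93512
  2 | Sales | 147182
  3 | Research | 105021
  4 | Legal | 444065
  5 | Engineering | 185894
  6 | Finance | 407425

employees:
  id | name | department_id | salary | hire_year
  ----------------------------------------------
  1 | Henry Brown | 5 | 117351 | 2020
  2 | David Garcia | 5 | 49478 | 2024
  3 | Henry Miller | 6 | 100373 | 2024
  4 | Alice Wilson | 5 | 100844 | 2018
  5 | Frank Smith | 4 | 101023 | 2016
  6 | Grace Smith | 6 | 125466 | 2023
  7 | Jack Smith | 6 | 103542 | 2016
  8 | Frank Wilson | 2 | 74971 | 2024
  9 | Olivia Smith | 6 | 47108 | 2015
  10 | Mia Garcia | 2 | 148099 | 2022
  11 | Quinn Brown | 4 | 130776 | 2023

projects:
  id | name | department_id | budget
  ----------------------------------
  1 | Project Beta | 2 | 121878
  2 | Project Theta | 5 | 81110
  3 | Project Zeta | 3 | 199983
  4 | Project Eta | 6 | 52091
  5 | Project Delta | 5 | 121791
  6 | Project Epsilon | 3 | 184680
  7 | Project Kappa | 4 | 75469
SELECT c.name, p.name AS department, c.budget FROM projects c JOIN departments p ON c.department_id = p.id WHERE p.budget >= 160259

Execution result:
name | department | budget
Project Theta | Engineering | 81110
Project Eta | Finance | 52091
Project Delta | Engineering | 121791
Project Kappa | Legal | 75469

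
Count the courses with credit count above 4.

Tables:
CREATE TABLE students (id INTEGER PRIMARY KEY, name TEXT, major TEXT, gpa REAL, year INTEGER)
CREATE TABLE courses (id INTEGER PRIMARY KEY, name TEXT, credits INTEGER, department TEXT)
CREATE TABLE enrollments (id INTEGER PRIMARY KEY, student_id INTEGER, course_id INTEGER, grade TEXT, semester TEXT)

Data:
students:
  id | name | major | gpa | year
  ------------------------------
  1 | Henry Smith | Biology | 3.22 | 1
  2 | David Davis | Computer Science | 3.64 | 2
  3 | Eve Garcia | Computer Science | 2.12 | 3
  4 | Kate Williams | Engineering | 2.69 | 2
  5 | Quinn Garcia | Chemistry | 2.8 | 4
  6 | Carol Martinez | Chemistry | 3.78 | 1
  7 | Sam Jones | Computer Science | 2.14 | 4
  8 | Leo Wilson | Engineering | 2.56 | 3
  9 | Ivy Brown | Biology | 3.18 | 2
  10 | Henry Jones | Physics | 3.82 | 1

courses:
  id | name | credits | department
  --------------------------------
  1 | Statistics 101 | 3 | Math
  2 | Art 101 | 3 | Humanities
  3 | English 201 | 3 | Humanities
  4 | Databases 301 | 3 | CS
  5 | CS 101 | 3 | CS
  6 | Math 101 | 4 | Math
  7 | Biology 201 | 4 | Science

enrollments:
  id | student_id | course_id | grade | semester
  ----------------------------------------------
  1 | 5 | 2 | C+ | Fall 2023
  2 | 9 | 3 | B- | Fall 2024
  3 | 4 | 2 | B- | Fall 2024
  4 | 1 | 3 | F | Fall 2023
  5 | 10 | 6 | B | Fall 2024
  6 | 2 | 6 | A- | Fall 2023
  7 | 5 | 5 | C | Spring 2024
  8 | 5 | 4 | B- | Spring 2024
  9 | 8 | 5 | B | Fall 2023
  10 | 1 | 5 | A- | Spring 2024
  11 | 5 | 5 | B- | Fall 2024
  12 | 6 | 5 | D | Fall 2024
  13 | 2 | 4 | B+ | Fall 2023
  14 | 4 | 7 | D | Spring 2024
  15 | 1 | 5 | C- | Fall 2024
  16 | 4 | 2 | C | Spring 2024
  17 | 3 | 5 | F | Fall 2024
SELECT COUNT(*) FROM courses WHERE credits > 4

Execution result:
0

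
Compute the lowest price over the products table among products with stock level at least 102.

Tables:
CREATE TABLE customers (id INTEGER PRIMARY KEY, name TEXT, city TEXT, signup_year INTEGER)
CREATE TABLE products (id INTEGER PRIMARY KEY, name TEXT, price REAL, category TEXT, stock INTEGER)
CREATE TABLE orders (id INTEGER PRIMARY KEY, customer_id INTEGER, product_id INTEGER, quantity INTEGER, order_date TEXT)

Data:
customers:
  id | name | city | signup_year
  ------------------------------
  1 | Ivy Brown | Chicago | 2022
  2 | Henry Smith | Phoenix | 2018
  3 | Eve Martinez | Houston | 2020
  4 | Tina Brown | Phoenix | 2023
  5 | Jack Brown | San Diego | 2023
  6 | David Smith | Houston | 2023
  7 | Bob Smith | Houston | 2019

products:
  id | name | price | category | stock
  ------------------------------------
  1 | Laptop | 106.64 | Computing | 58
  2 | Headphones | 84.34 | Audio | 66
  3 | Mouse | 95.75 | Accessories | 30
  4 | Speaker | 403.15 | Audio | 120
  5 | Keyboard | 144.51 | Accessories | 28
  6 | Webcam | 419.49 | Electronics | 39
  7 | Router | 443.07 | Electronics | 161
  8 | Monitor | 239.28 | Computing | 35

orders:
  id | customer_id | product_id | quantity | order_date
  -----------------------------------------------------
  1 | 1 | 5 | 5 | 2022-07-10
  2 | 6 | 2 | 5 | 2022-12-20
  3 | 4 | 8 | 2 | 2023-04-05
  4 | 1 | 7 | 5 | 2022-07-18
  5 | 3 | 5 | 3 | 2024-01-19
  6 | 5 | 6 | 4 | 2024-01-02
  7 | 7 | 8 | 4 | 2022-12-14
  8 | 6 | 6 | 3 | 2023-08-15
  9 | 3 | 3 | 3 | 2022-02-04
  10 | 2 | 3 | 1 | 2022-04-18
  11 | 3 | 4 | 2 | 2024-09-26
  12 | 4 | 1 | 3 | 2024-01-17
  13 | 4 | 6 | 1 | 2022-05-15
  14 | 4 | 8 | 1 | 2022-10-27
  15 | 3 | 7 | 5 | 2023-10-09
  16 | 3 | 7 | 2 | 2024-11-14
SELECT MIN(price) FROM products WHERE stock >= 102

Execution result:
403.15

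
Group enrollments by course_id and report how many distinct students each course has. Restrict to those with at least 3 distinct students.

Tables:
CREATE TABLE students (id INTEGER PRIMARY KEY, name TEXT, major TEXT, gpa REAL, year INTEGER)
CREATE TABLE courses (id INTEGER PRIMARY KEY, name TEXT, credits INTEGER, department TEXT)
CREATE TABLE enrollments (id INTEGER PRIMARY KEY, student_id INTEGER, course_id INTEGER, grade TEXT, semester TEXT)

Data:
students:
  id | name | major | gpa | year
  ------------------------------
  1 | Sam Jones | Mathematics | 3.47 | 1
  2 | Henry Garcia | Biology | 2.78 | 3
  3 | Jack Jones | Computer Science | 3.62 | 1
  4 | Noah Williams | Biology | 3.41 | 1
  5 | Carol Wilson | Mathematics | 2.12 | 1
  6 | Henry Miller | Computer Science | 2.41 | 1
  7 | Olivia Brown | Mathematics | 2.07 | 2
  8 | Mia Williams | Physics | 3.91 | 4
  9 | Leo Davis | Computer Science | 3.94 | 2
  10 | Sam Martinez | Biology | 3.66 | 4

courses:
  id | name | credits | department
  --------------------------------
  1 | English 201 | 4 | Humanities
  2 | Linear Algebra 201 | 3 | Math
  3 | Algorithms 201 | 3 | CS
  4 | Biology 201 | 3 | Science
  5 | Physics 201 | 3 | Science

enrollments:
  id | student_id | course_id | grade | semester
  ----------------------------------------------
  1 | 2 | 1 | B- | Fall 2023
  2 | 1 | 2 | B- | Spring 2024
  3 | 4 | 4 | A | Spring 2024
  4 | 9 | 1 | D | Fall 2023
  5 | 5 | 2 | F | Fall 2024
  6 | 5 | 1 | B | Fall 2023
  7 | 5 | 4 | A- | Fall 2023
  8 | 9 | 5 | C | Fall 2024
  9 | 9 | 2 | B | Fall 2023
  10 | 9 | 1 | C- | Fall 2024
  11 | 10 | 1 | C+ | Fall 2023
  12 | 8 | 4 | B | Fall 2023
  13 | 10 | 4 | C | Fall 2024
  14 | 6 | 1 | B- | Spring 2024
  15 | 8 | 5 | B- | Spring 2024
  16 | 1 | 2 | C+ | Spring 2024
SELECT course_id, COUNT(DISTINCT student_id) AS distinct_student_count FROM enrollments GROUP BY course_id HAVING COUNT(DISTINCT student_id) >= 3

Execution result:
course_id | distinct_student_count
1 | 5
2 | 3
4 | 4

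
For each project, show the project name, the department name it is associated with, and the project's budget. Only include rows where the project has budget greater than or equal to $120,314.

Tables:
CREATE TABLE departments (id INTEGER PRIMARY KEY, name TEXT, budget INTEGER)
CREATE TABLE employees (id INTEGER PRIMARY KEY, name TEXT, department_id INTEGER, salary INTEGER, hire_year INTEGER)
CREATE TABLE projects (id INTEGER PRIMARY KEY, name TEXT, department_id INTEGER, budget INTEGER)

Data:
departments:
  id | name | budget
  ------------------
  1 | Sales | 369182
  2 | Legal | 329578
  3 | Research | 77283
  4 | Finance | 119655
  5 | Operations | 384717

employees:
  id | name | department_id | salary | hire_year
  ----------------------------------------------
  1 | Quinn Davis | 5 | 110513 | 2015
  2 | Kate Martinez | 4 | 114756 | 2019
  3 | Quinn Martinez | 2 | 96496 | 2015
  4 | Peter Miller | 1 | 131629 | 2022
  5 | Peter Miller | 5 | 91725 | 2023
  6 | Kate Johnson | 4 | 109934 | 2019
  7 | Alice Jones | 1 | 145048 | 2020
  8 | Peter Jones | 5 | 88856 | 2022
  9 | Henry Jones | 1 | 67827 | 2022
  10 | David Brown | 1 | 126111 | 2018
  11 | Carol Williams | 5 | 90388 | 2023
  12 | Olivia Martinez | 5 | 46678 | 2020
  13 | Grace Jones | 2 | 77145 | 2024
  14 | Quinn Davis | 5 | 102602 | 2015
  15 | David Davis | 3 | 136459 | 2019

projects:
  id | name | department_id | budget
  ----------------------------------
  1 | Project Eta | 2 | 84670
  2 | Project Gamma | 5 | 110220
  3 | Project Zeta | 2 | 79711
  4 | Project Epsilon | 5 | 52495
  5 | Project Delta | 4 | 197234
SELECT c.name, p.name AS department, c.budget FROM projects c JOIN departments p ON c.department_id = p.id WHERE c.budget >= 120314

Execution result:
name | department | budget
Project Delta | Finance | 197234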